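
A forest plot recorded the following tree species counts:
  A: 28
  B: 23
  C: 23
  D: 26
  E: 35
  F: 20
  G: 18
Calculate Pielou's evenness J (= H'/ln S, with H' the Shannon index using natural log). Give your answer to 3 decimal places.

Total N = 28+23+23+26+35+20+18 = 173, so the proportions are 0.16185, 0.13295, 0.13295, 0.15029, 0.20231, 0.11561, 0.10405 (working shown to 5 dp, full precision carried).
H' = −Σ pᵢ ln pᵢ = −((-0.29474) + (-0.26826) + (-0.26826) + (-0.28483) + (-0.32328) + (-0.24943) + (-0.23545)) = 1.92425.
With S = 7 species, ln S = 1.94591, so J = 1.92425/1.94591 = 0.98887, i.e. 0.989 to 3 decimal places.

0.989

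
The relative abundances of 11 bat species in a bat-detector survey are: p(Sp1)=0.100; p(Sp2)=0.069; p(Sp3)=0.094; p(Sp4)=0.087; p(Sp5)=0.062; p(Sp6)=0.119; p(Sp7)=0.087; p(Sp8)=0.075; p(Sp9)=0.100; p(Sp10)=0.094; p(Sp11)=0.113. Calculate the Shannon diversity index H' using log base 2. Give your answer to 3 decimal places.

Each pᵢ log₂ pᵢ term (working shown to 5 dp, full precision carried): 0.1×(-3.32193)=-0.33219, 0.069×(-3.85726)=-0.26615, 0.094×(-3.41120)=-0.32065, 0.087×(-3.52284)=-0.30649, 0.062×(-4.01159)=-0.24872, 0.119×(-3.07097)=-0.36545, 0.087×(-3.52284)=-0.30649, 0.075×(-3.73697)=-0.28027, 0.1×(-3.32193)=-0.33219, 0.094×(-3.41120)=-0.32065, 0.113×(-3.14561)=-0.35545.
Sum = -3.43470, so H' = 3.435.

3.435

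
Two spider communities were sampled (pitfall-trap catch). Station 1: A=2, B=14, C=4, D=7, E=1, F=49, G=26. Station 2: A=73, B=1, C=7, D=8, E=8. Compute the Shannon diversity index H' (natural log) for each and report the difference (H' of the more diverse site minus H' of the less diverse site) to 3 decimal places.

0.540

Station 1: N=103, proportions 0.01942, 0.13592, 0.03883, 0.06796, 0.00971, 0.47573, 0.25243, giving H' = 1.40260 (working shown to 5 dp, full precision carried).
Station 2: N=97, proportions 0.75258, 0.01031, 0.07216, 0.08247, 0.08247, giving H' = 0.86238.
Difference = |1.40260 − 0.86238| = 0.54022, i.e. 0.540 to 3 decimal places.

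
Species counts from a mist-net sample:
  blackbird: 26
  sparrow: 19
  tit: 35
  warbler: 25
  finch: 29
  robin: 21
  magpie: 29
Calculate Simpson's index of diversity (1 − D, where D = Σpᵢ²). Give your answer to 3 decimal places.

Total N = 26+19+35+25+29+21+29 = 184, so the proportions are 0.1413, 0.10326, 0.19022, 0.13587, 0.15761, 0.11413, 0.15761 (working shown to 5 dp, full precision carried).
D = 0.1413² + 0.10326² + 0.19022² + 0.13587² + 0.15761² + 0.11413² + 0.15761² = 0.01997 + 0.01066 + 0.03618 + 0.01846 + 0.02484 + 0.01303 + 0.02484 = 0.14798.
So 1 − D = 0.85202, i.e. 0.852 to 3 decimal places.

0.852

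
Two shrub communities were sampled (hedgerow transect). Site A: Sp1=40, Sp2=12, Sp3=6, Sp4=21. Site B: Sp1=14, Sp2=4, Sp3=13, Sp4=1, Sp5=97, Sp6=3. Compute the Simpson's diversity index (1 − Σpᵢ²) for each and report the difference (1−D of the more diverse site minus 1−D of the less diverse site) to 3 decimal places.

0.207

Site A: N=79, proportions 0.50633, 0.1519, 0.07595, 0.26582, giving 1−D = 0.64413 (working shown to 5 dp, full precision carried).
Site B: N=132, proportions 0.10606, 0.0303, 0.09848, 0.00758, 0.73485, 0.02273, giving 1−D = 0.43756.
Difference = |0.64413 − 0.43756| = 0.20657, i.e. 0.207 to 3 decimal places.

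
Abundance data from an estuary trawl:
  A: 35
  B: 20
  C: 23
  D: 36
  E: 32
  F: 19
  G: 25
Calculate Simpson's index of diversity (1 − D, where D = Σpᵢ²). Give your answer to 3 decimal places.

0.849

Total N = 35+20+23+36+32+19+25 = 190, so the proportions are 0.18421, 0.10526, 0.12105, 0.18947, 0.16842, 0.1, 0.13158 (working shown to 5 dp, full precision carried).
D = 0.18421² + 0.10526² + 0.12105² + 0.18947² + 0.16842² + 0.1² + 0.13158² = 0.03393 + 0.01108 + 0.01465 + 0.03590 + 0.02837 + 0.01000 + 0.01731 = 0.15125.
So 1 − D = 0.84875, i.e. 0.849 to 3 decimal places.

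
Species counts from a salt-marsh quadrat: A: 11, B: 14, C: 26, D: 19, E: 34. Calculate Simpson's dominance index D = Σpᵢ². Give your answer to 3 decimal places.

0.232

Total N = 11+14+26+19+34 = 104, so the proportions are 0.10577, 0.13462, 0.25, 0.18269, 0.32692 (working shown to 5 dp, full precision carried).
D = 0.10577² + 0.13462² + 0.25² + 0.18269² + 0.32692² = 0.01119 + 0.01812 + 0.06250 + 0.03338 + 0.10688 = 0.23206.
To 3 decimal places, D = 0.232.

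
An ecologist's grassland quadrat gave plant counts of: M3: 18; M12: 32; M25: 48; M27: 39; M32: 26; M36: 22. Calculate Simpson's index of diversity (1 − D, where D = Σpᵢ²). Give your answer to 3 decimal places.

0.815

Total N = 18+32+48+39+26+22 = 185, so the proportions are 0.0973, 0.17297, 0.25946, 0.21081, 0.14054, 0.11892 (working shown to 5 dp, full precision carried).
D = 0.0973² + 0.17297² + 0.25946² + 0.21081² + 0.14054² + 0.11892² = 0.00947 + 0.02992 + 0.06732 + 0.04444 + 0.01975 + 0.01414 = 0.18504.
So 1 − D = 0.81496, i.e. 0.815 to 3 decimal places.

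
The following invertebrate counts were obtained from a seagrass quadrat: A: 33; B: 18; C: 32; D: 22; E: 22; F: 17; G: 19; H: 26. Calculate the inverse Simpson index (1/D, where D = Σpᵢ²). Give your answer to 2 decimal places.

7.55

Total N = 33+18+32+22+22+17+19+26 = 189, so the proportions are 0.174603, 0.095238, 0.169312, 0.116402, 0.116402, 0.089947, 0.100529, 0.137566 (working shown to 6 dp, full precision carried).
D = 0.174603² + 0.095238² + 0.169312² + 0.116402² + 0.116402² + 0.089947² + 0.100529² + 0.137566² = 0.030486 + 0.009070 + 0.028667 + 0.013549 + 0.013549 + 0.008090 + 0.010106 + 0.018924 = 0.132443.
So 1/D = 7.5504, i.e. 7.55 to 2 decimal places.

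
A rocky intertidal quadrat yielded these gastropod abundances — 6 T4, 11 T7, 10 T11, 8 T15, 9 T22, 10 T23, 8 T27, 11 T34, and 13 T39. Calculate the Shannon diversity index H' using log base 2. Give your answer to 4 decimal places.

3.1392

Total N = 6+11+10+8+9+10+8+11+13 = 86, so the proportions are 0.069767, 0.127907, 0.116279, 0.093023, 0.104651, 0.116279, 0.093023, 0.127907, 0.151163 (working shown to 6 dp, full precision carried).
Each pᵢ log₂ pᵢ term: 0.069767×(-3.841302)=-0.267998, 0.127907×(-2.966833)=-0.379479, 0.116279×(-3.104337)=-0.360969, 0.093023×(-3.426265)=-0.318722, 0.104651×(-3.256340)=-0.340780, 0.116279×(-3.104337)=-0.360969, 0.093023×(-3.426265)=-0.318722, 0.127907×(-2.966833)=-0.379479, 0.151163×(-2.725825)=-0.412043.
Sum = -3.139162, so H' = 3.1392.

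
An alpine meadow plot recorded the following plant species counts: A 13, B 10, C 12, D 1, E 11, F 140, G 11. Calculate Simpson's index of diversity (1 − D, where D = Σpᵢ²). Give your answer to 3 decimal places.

0.483

Total N = 13+10+12+1+11+140+11 = 198, so the proportions are 0.06566, 0.05051, 0.06061, 0.00505, 0.05556, 0.70707, 0.05556 (working shown to 5 dp, full precision carried).
D = 0.06566² + 0.05051² + 0.06061² + 0.00505² + 0.05556² + 0.70707² + 0.05556² = 0.00431 + 0.00255 + 0.00367 + 0.00003 + 0.00309 + 0.49995 + 0.00309 = 0.51668.
So 1 − D = 0.48332, i.e. 0.483 to 3 decimal places.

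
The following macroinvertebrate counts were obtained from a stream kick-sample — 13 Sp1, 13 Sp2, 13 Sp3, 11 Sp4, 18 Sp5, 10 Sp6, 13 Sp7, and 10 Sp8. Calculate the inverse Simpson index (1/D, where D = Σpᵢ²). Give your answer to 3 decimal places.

Total N = 13+13+13+11+18+10+13+10 = 101, so the proportions are 0.1287129, 0.1287129, 0.1287129, 0.1089109, 0.1782178, 0.0990099, 0.1287129, 0.0990099 (working shown to 7 dp, full precision carried).
D = 0.1287129² + 0.1287129² + 0.1287129² + 0.1089109² + 0.1782178² + 0.0990099² + 0.1287129² + 0.0990099² = 0.0165670 + 0.0165670 + 0.0165670 + 0.0118616 + 0.0317616 + 0.0098030 + 0.0165670 + 0.0098030 = 0.1294971.
So 1/D = 7.72218, i.e. 7.722 to 3 decimal places.

7.722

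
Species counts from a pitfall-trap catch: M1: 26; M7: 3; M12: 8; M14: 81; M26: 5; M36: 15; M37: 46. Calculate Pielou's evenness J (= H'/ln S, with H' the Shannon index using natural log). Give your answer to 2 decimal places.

0.77

Total N = 26+3+8+81+5+15+46 = 184, so the proportions are 0.1413, 0.0163, 0.0435, 0.4402, 0.0272, 0.0815, 0.25 (working shown to 4 dp, full precision carried).
H' = −Σ pᵢ ln pᵢ = −((-0.2765) + (-0.0671) + (-0.1363) + (-0.3612) + (-0.0980) + (-0.2044) + (-0.3466)) = 1.4901.
With S = 7 species, ln S = 1.9459, so J = 1.4901/1.9459 = 0.7657, i.e. 0.77 to 2 decimal places.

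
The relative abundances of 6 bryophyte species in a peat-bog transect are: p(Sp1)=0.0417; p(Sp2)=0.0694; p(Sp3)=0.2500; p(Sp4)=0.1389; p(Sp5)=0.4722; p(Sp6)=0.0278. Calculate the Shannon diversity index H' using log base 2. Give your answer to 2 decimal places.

2.01

Each pᵢ log₂ pᵢ term (working shown to 4 dp, full precision carried): 0.0417×(-4.5838)=-0.1911, 0.0694×(-3.8489)=-0.2671, 0.25×(-2.0000)=-0.5000, 0.1389×(-2.8479)=-0.3956, 0.4722×(-1.0825)=-0.5112, 0.0278×(-5.1688)=-0.1437.
Sum = -2.0087, so H' = 2.01.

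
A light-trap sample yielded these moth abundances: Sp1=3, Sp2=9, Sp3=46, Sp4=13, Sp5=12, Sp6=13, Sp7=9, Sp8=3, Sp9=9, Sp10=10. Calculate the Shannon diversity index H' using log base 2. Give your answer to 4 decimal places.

Total N = 3+9+46+13+12+13+9+3+9+10 = 127, so the proportions are 0.023622, 0.070866, 0.362205, 0.102362, 0.094488, 0.102362, 0.070866, 0.023622, 0.070866, 0.07874 (working shown to 6 dp, full precision carried).
Each pᵢ log₂ pᵢ term: 0.023622×(-5.403722)=-0.127647, 0.070866×(-3.818760)=-0.270621, 0.362205×(-1.465123)=-0.530674, 0.102362×(-3.288245)=-0.336592, 0.094488×(-3.403722)=-0.321612, 0.102362×(-3.288245)=-0.336592, 0.070866×(-3.818760)=-0.270621, 0.023622×(-5.403722)=-0.127647, 0.070866×(-3.818760)=-0.270621, 0.07874×(-3.666757)=-0.288721.
Sum = -2.881347, so H' = 2.8813.

2.8813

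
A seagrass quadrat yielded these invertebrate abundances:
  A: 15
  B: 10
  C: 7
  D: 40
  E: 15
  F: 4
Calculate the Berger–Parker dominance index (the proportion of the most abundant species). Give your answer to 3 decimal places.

0.440

Total N = 15+10+7+40+15+4 = 91, so the proportions are 0.16484, 0.10989, 0.07692, 0.43956, 0.16484, 0.04396 (working shown to 5 dp, full precision carried).
The largest proportion is 0.43956, i.e. d = 0.440 to 3 decimal places.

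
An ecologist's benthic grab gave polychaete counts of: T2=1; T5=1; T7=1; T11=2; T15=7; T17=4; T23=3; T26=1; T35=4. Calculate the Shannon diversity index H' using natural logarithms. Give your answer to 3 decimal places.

Total N = 1+1+1+2+7+4+3+1+4 = 24, so the proportions are 0.04167, 0.04167, 0.04167, 0.08333, 0.29167, 0.16667, 0.125, 0.04167, 0.16667 (working shown to 5 dp, full precision carried).
Each pᵢ ln pᵢ term: 0.04167×(-3.17805)=-0.13242, 0.04167×(-3.17805)=-0.13242, 0.04167×(-3.17805)=-0.13242, 0.08333×(-2.48491)=-0.20708, 0.29167×(-1.23214)=-0.35938, 0.16667×(-1.79176)=-0.29863, 0.125×(-2.07944)=-0.25993, 0.04167×(-3.17805)=-0.13242, 0.16667×(-1.79176)=-0.29863.
Sum = -1.95331, so H' = 1.953.

1.953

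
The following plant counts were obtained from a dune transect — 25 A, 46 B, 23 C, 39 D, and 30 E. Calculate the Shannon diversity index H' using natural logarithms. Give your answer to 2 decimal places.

Total N = 25+46+23+39+30 = 163, so the proportions are 0.1534, 0.2822, 0.1411, 0.2393, 0.184 (working shown to 4 dp, full precision carried).
Each pᵢ ln pᵢ term: 0.1534×(-1.8749)=-0.2876, 0.2822×(-1.2651)=-0.3570, 0.1411×(-1.9583)=-0.2763, 0.2393×(-1.4302)=-0.3422, 0.184×(-1.6926)=-0.3115.
Sum = -1.5746, so H' = 1.57.

1.57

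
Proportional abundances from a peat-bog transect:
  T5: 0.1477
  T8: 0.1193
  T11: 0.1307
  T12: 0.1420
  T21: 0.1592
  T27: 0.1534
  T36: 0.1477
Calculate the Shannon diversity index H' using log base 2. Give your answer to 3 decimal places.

Each pᵢ log₂ pᵢ term (working shown to 5 dp, full precision carried): 0.1477×(-2.75926)=-0.40754, 0.1193×(-3.06733)=-0.36593, 0.1307×(-2.93567)=-0.38369, 0.142×(-2.81604)=-0.39988, 0.1592×(-2.65109)=-0.42205, 0.1534×(-2.70463)=-0.41489, 0.1477×(-2.75926)=-0.40754.
Sum = -2.80153, so H' = 2.802.

2.802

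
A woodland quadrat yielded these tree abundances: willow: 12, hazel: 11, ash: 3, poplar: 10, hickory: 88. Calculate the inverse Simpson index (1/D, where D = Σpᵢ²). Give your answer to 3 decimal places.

1.894

Total N = 12+11+3+10+88 = 124, so the proportions are 0.096774, 0.08871, 0.024194, 0.080645, 0.709677 (working shown to 6 dp, full precision carried).
D = 0.096774² + 0.08871² + 0.024194² + 0.080645² + 0.709677² = 0.009365 + 0.007869 + 0.000585 + 0.006504 + 0.503642 = 0.527966.
So 1/D = 1.89406, i.e. 1.894 to 3 decimal places.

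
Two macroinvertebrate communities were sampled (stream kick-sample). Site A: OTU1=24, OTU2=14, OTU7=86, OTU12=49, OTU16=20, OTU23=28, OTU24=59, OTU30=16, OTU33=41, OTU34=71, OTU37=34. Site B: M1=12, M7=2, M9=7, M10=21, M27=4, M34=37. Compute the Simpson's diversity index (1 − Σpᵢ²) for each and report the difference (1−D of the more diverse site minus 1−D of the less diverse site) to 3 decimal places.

Site A: N=442, proportions 0.054299, 0.031674, 0.19457, 0.11086, 0.045249, 0.063348, 0.133484, 0.036199, 0.09276, 0.160633, 0.076923, giving 1−D = 0.880387 (working shown to 6 dp, full precision carried).
Site B: N=83, proportions 0.144578, 0.024096, 0.084337, 0.253012, 0.048193, 0.445783, giving 1−D = 0.706343.
Difference = |0.880387 − 0.706343| = 0.174044, i.e. 0.174 to 3 decimal places.

0.174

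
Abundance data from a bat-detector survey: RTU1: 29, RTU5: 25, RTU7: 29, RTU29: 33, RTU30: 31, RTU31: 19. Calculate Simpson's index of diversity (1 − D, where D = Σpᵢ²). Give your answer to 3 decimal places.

0.829

Total N = 29+25+29+33+31+19 = 166, so the proportions are 0.1747, 0.1506, 0.1747, 0.1988, 0.18675, 0.11446 (working shown to 5 dp, full precision carried).
D = 0.1747² + 0.1506² + 0.1747² + 0.1988² + 0.18675² + 0.11446² = 0.03052 + 0.02268 + 0.03052 + 0.03952 + 0.03487 + 0.01310 = 0.17121.
So 1 − D = 0.82879, i.e. 0.829 to 3 decimal places.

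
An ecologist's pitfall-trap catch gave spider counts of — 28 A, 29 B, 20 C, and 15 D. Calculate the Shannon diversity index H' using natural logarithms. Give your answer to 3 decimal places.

Total N = 28+29+20+15 = 92, so the proportions are 0.30435, 0.31522, 0.21739, 0.16304 (working shown to 5 dp, full precision carried).
Each pᵢ ln pᵢ term: 0.30435×(-1.18958)=-0.36205, 0.31522×(-1.15449)=-0.36392, 0.21739×(-1.52606)=-0.33175, 0.16304×(-1.81374)=-0.29572.
Sum = -1.35343, so H' = 1.353.

1.353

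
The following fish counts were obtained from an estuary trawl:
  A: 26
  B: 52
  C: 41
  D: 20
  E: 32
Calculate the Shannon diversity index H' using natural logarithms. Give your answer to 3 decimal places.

Total N = 26+52+41+20+32 = 171, so the proportions are 0.15205, 0.30409, 0.23977, 0.11696, 0.18713 (working shown to 5 dp, full precision carried).
Each pᵢ ln pᵢ term: 0.15205×(-1.88357)=-0.28639, 0.30409×(-1.19042)=-0.36200, 0.23977×(-1.42809)=-0.34241, 0.11696×(-2.14593)=-0.25099, 0.18713×(-1.67593)=-0.31362.
Sum = -1.55541, so H' = 1.555.

1.555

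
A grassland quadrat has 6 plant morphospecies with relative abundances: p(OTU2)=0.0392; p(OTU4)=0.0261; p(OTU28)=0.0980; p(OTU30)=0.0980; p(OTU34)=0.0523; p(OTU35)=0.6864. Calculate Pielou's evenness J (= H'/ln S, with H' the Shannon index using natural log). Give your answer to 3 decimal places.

0.608

H' = −Σ pᵢ ln pᵢ = −((-0.12697) + (-0.09516) + (-0.22763) + (-0.22763) + (-0.15432) + (-0.25829)) = 1.09001 (working shown to 5 dp, full precision carried).
With S = 6 species, ln S = 1.79176, so J = 1.09001/1.79176 = 0.60834, i.e. 0.608 to 3 decimal places.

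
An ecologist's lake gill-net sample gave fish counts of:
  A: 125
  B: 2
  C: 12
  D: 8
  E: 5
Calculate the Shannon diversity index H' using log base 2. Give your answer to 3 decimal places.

Total N = 125+2+12+8+5 = 152, so the proportions are 0.82237, 0.01316, 0.07895, 0.05263, 0.03289 (working shown to 5 dp, full precision carried).
Each pᵢ log₂ pᵢ term: 0.82237×(-0.28214)=-0.23203, 0.01316×(-6.24793)=-0.08221, 0.07895×(-3.66297)=-0.28918, 0.05263×(-4.24793)=-0.22358, 0.03289×(-4.92600)=-0.16204.
Sum = -0.98903, so H' = 0.989.

0.989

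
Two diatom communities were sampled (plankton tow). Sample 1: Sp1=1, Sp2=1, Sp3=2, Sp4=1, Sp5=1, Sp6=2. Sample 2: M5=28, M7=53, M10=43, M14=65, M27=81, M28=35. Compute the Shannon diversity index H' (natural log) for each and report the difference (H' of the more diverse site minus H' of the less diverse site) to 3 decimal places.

0.003

Sample 1: N=8, proportions 0.125, 0.125, 0.25, 0.125, 0.125, 0.25, giving H' = 1.73287 (working shown to 5 dp, full precision carried).
Sample 2: N=305, proportions 0.0918, 0.17377, 0.14098, 0.21311, 0.26557, 0.11475, giving H' = 1.72955.
Difference = |1.73287 − 1.72955| = 0.00332, i.e. 0.003 to 3 decimal places.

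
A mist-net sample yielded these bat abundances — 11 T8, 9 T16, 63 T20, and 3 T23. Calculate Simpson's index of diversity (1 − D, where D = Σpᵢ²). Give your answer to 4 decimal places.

Total N = 11+9+63+3 = 86, so the proportions are 0.127907, 0.104651, 0.732558, 0.034884 (working shown to 6 dp, full precision carried).
D = 0.127907² + 0.104651² + 0.732558² + 0.034884² = 0.016360 + 0.010952 + 0.536641 + 0.001217 = 0.565170.
So 1 − D = 0.434830, i.e. 0.4348 to 4 decimal places.

0.4348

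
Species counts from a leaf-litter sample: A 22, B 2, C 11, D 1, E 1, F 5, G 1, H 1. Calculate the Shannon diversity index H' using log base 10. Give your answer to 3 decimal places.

0.619

Total N = 22+2+11+1+1+5+1+1 = 44, so the proportions are 0.5, 0.04545, 0.25, 0.02273, 0.02273, 0.11364, 0.02273, 0.02273 (working shown to 5 dp, full precision carried).
Each pᵢ log₁₀ pᵢ term: 0.5×(-0.30103)=-0.15051, 0.04545×(-1.34242)=-0.06102, 0.25×(-0.60206)=-0.15051, 0.02273×(-1.64345)=-0.03735, 0.02273×(-1.64345)=-0.03735, 0.11364×(-0.94448)=-0.10733, 0.02273×(-1.64345)=-0.03735, 0.02273×(-1.64345)=-0.03735.
Sum = -0.61878, so H' = 0.619.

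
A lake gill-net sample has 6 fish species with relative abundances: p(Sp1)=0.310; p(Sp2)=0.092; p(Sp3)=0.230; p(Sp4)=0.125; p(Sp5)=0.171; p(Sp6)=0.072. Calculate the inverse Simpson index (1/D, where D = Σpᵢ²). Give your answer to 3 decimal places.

4.819

D = 0.31² + 0.092² + 0.23² + 0.125² + 0.171² + 0.072² = 0.0961000 + 0.0084640 + 0.0529000 + 0.0156250 + 0.0292410 + 0.0051840 = 0.2075140 (working shown to 7 dp, full precision carried).
So 1/D = 4.81895, i.e. 4.819 to 3 decimal places.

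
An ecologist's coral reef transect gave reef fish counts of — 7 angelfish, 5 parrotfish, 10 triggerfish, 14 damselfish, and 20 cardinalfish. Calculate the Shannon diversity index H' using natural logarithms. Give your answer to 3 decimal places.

1.498

Total N = 7+5+10+14+20 = 56, so the proportions are 0.125, 0.08929, 0.17857, 0.25, 0.35714 (working shown to 5 dp, full precision carried).
Each pᵢ ln pᵢ term: 0.125×(-2.07944)=-0.25993, 0.08929×(-2.41591)=-0.21571, 0.17857×(-1.72277)=-0.30764, 0.25×(-1.38629)=-0.34657, 0.35714×(-1.02962)=-0.36772.
Sum = -1.49757, so H' = 1.498.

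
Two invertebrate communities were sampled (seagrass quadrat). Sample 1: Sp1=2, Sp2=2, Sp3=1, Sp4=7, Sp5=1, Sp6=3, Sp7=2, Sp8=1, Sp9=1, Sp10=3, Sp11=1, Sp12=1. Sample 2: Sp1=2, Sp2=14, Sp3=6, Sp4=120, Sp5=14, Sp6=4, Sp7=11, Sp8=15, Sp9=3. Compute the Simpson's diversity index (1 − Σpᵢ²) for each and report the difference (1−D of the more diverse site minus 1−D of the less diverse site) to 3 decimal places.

Sample 1: N=25, proportions 0.08, 0.08, 0.04, 0.28, 0.04, 0.12, 0.08, 0.04, 0.04, 0.12, 0.04, 0.04, giving 1−D = 0.86400 (working shown to 5 dp, full precision carried).
Sample 2: N=189, proportions 0.01058, 0.07407, 0.03175, 0.63492, 0.07407, 0.02116, 0.0582, 0.07937, 0.01587, giving 1−D = 0.57440.
Difference = |0.86400 − 0.57440| = 0.28960, i.e. 0.290 to 3 decimal places.

0.290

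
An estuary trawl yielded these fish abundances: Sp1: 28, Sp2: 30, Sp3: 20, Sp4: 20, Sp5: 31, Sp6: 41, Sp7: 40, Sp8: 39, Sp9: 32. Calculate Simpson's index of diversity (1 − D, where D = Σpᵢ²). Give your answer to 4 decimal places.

Total N = 28+30+20+20+31+41+40+39+32 = 281, so the proportions are 0.099644, 0.106762, 0.071174, 0.071174, 0.11032, 0.145907, 0.142349, 0.13879, 0.113879 (working shown to 6 dp, full precision carried).
D = 0.099644² + 0.106762² + 0.071174² + 0.071174² + 0.11032² + 0.145907² + 0.142349² + 0.13879² + 0.113879² = 0.009929 + 0.011398 + 0.005066 + 0.005066 + 0.012171 + 0.021289 + 0.020263 + 0.019263 + 0.012968 = 0.117412.
So 1 − D = 0.882588, i.e. 0.8826 to 4 decimal places.

0.8826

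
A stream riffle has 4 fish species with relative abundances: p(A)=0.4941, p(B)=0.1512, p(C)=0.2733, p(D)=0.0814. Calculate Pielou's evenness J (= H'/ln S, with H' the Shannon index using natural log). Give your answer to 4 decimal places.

H' = −Σ pᵢ ln pᵢ = −((-0.348349) + (-0.285640) + (-0.354521) + (-0.204182)) = 1.192692 (working shown to 6 dp, full precision carried).
With S = 4 species, ln S = 1.386294, so J = 1.192692/1.386294 = 0.860345, i.e. 0.8603 to 4 decimal places.

0.8603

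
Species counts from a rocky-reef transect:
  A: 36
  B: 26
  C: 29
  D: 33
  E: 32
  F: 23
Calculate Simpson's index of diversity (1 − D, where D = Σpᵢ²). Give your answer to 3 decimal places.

0.830

Total N = 36+26+29+33+32+23 = 179, so the proportions are 0.20112, 0.14525, 0.16201, 0.18436, 0.17877, 0.12849 (working shown to 5 dp, full precision carried).
D = 0.20112² + 0.14525² + 0.16201² + 0.18436² + 0.17877² + 0.12849² = 0.04045 + 0.02110 + 0.02625 + 0.03399 + 0.03196 + 0.01651 = 0.17025.
So 1 − D = 0.82975, i.e. 0.830 to 3 decimal places.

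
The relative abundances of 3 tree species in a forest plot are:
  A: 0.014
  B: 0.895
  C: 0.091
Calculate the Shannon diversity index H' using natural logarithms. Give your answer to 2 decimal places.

Each pᵢ ln pᵢ term (working shown to 4 dp, full precision carried): 0.014×(-4.2687)=-0.0598, 0.895×(-0.1109)=-0.0993, 0.091×(-2.3969)=-0.2181.
Sum = -0.3772, so H' = 0.38.

0.38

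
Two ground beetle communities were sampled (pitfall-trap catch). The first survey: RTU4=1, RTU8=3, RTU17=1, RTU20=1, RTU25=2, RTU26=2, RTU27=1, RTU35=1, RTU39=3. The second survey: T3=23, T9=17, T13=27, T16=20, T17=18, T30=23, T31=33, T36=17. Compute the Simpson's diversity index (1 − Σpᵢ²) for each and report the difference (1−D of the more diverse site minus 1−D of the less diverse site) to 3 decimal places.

The first survey: N=15, proportions 0.066667, 0.2, 0.066667, 0.066667, 0.133333, 0.133333, 0.066667, 0.066667, 0.2, giving 1−D = 0.862222 (working shown to 6 dp, full precision carried).
The second survey: N=178, proportions 0.129213, 0.095506, 0.151685, 0.11236, 0.101124, 0.129213, 0.185393, 0.095506, giving 1−D = 0.868135.
Difference = |0.862222 − 0.868135| = 0.005913, i.e. 0.006 to 3 decimal places.

0.006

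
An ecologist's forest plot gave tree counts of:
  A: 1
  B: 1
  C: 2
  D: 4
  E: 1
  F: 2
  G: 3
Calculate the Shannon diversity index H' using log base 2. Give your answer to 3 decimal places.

2.611

Total N = 1+1+2+4+1+2+3 = 14, so the proportions are 0.07143, 0.07143, 0.14286, 0.28571, 0.07143, 0.14286, 0.21429 (working shown to 5 dp, full precision carried).
Each pᵢ log₂ pᵢ term: 0.07143×(-3.80735)=-0.27195, 0.07143×(-3.80735)=-0.27195, 0.14286×(-2.80735)=-0.40105, 0.28571×(-1.80735)=-0.51639, 0.07143×(-3.80735)=-0.27195, 0.14286×(-2.80735)=-0.40105, 0.21429×(-2.22239)=-0.47623.
Sum = -2.61058, so H' = 2.611.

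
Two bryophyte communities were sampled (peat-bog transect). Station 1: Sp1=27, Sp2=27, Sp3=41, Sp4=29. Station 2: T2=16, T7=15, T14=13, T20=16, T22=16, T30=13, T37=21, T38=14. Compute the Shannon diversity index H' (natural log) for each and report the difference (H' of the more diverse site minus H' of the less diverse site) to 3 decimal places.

Station 1: N=124, proportions 0.21774, 0.21774, 0.33065, 0.23387, giving H' = 1.36961 (working shown to 5 dp, full precision carried).
Station 2: N=124, proportions 0.12903, 0.12097, 0.10484, 0.12903, 0.12903, 0.10484, 0.16935, 0.1129, giving H' = 2.06806.
Difference = |1.36961 − 2.06806| = 0.69845, i.e. 0.698 to 3 decimal places.

0.698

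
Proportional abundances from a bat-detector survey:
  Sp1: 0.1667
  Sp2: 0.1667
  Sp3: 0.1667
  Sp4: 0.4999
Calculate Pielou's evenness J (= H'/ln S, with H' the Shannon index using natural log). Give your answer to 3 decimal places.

H' = −Σ pᵢ ln pᵢ = −((-0.29865) + (-0.29865) + (-0.29865) + (-0.34660)) = 1.24256 (working shown to 5 dp, full precision carried).
With S = 4 species, ln S = 1.38629, so J = 1.24256/1.38629 = 0.89632, i.e. 0.896 to 3 decimal places.

0.896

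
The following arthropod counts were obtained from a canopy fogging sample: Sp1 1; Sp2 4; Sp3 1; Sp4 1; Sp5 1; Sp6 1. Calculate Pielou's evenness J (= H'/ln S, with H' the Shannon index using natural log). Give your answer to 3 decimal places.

Total N = 1+4+1+1+1+1 = 9, so the proportions are 0.11111, 0.44444, 0.11111, 0.11111, 0.11111, 0.11111 (working shown to 5 dp, full precision carried).
H' = −Σ pᵢ ln pᵢ = −((-0.24414) + (-0.36041) + (-0.24414) + (-0.24414) + (-0.24414) + (-0.24414)) = 1.58109.
With S = 6 species, ln S = 1.79176, so J = 1.58109/1.79176 = 0.88243, i.e. 0.882 to 3 decimal places.

0.882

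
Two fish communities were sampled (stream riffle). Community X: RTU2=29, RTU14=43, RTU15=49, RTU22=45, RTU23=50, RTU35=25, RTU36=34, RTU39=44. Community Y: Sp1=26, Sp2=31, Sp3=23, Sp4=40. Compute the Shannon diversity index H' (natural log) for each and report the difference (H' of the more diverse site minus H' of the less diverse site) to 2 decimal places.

0.69

Community X: N=319, proportions 0.09091, 0.1348, 0.15361, 0.14107, 0.15674, 0.07837, 0.10658, 0.13793, giving H' = 2.05404 (working shown to 5 dp, full precision carried).
Community Y: N=120, proportions 0.21667, 0.25833, 0.19167, 0.33333, giving H' = 1.36386.
Difference = |2.05404 − 1.36386| = 0.69018, i.e. 0.69 to 2 decimal places.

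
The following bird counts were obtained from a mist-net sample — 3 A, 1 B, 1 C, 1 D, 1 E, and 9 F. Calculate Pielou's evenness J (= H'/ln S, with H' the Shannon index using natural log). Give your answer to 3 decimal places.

Total N = 3+1+1+1+1+9 = 16, so the proportions are 0.1875, 0.0625, 0.0625, 0.0625, 0.0625, 0.5625 (working shown to 5 dp, full precision carried).
H' = −Σ pᵢ ln pᵢ = −((-0.31387) + (-0.17329) + (-0.17329) + (-0.17329) + (-0.17329) + (-0.32364)) = 1.33066.
With S = 6 species, ln S = 1.79176, so J = 1.33066/1.79176 = 0.74266, i.e. 0.743 to 3 decimal places.

0.743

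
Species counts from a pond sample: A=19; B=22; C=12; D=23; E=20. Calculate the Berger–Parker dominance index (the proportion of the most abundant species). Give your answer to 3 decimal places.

0.240

Total N = 19+22+12+23+20 = 96, so the proportions are 0.19792, 0.22917, 0.125, 0.23958, 0.20833 (working shown to 5 dp, full precision carried).
The largest proportion is 0.23958, i.e. d = 0.240 to 3 decimal places.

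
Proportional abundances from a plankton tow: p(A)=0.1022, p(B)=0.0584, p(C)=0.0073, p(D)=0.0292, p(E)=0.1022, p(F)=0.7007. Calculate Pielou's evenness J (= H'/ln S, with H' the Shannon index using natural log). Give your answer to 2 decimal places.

0.57

H' = −Σ pᵢ ln pᵢ = −((-0.2331) + (-0.1659) + (-0.0359) + (-0.1032) + (-0.2331) + (-0.2492)) = 1.0204 (working shown to 4 dp, full precision carried).
With S = 6 species, ln S = 1.7918, so J = 1.0204/1.7918 = 0.5695, i.e. 0.57 to 2 decimal places.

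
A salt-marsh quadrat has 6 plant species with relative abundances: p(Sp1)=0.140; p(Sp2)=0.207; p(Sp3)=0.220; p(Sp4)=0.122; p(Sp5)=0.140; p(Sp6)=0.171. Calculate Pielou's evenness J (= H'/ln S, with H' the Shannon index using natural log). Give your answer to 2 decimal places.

0.99

H' = −Σ pᵢ ln pᵢ = −((-0.2753) + (-0.3260) + (-0.3331) + (-0.2567) + (-0.2753) + (-0.3020)) = 1.7683 (working shown to 4 dp, full precision carried).
With S = 6 species, ln S = 1.7918, so J = 1.7683/1.7918 = 0.9869, i.e. 0.99 to 2 decimal places.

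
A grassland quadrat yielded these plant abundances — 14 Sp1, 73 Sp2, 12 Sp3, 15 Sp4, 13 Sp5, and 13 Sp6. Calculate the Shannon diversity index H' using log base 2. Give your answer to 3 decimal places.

2.108

Total N = 14+73+12+15+13+13 = 140, so the proportions are 0.1, 0.52143, 0.08571, 0.10714, 0.09286, 0.09286 (working shown to 5 dp, full precision carried).
Each pᵢ log₂ pᵢ term: 0.1×(-3.32193)=-0.33219, 0.52143×(-0.93946)=-0.48986, 0.08571×(-3.54432)=-0.30380, 0.10714×(-3.22239)=-0.34526, 0.09286×(-3.42884)=-0.31839, 0.09286×(-3.42884)=-0.31839.
Sum = -2.10789, so H' = 2.108.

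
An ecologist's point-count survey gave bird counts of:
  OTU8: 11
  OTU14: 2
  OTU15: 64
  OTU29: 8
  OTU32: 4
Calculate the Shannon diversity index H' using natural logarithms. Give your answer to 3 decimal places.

Total N = 11+2+64+8+4 = 89, so the proportions are 0.1236, 0.02247, 0.7191, 0.08989, 0.04494 (working shown to 5 dp, full precision carried).
Each pᵢ ln pᵢ term: 0.1236×(-2.09074)=-0.25841, 0.02247×(-3.79549)=-0.08529, 0.7191×(-0.32975)=-0.23713, 0.08989×(-2.40919)=-0.21656, 0.04494×(-3.10234)=-0.13943.
Sum = -0.93681, so H' = 0.937.

0.937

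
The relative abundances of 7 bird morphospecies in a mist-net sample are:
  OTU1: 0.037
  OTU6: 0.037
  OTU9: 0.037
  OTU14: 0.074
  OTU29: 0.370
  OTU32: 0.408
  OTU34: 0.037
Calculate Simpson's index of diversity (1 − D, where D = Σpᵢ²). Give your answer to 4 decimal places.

D = 0.037² + 0.037² + 0.037² + 0.074² + 0.37² + 0.408² + 0.037² = 0.001369 + 0.001369 + 0.001369 + 0.005476 + 0.136900 + 0.166464 + 0.001369 = 0.314316 (working shown to 6 dp, full precision carried).
So 1 − D = 0.685684, i.e. 0.6857 to 4 decimal places.

0.6857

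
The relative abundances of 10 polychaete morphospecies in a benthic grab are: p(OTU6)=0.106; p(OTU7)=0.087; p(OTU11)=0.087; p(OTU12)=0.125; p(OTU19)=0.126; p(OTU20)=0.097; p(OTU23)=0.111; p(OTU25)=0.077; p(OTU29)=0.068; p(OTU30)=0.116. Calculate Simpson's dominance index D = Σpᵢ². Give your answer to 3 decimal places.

0.104

D = 0.106² + 0.087² + 0.087² + 0.125² + 0.126² + 0.097² + 0.111² + 0.077² + 0.068² + 0.116² = 0.01124 + 0.00757 + 0.00757 + 0.01562 + 0.01588 + 0.00941 + 0.01232 + 0.00593 + 0.00462 + 0.01346 = 0.10361 (working shown to 5 dp, full precision carried).
To 3 decimal places, D = 0.104.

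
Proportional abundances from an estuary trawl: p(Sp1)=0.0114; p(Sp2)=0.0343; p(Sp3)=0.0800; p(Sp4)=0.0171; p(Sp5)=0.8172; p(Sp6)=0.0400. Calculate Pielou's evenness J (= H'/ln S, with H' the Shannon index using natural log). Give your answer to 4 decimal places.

0.4086

H' = −Σ pᵢ ln pᵢ = −((-0.051005) + (-0.115681) + (-0.202058) + (-0.069574) + (-0.164969) + (-0.128755)) = 0.732043 (working shown to 6 dp, full precision carried).
With S = 6 species, ln S = 1.791759, so J = 0.732043/1.791759 = 0.408561, i.e. 0.4086 to 4 decimal places.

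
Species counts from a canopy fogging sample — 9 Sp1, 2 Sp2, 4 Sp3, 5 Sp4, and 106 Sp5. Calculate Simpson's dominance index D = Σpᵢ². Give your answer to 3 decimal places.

Total N = 9+2+4+5+106 = 126, so the proportions are 0.07143, 0.01587, 0.03175, 0.03968, 0.84127 (working shown to 5 dp, full precision carried).
D = 0.07143² + 0.01587² + 0.03175² + 0.03968² + 0.84127² = 0.00510 + 0.00025 + 0.00101 + 0.00157 + 0.70773 = 0.71567.
To 3 decimal places, D = 0.716.

0.716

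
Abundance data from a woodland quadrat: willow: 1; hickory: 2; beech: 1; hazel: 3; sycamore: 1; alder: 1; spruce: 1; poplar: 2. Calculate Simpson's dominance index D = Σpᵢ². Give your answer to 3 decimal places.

0.153

Total N = 1+2+1+3+1+1+1+2 = 12, so the proportions are 0.08333, 0.16667, 0.08333, 0.25, 0.08333, 0.08333, 0.08333, 0.16667 (working shown to 5 dp, full precision carried).
D = 0.08333² + 0.16667² + 0.08333² + 0.25² + 0.08333² + 0.08333² + 0.08333² + 0.16667² = 0.00694 + 0.02778 + 0.00694 + 0.06250 + 0.00694 + 0.00694 + 0.00694 + 0.02778 = 0.15278.
To 3 decimal places, D = 0.153.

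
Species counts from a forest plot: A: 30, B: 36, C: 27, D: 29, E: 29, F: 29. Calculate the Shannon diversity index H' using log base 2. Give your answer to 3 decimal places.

Total N = 30+36+27+29+29+29 = 180, so the proportions are 0.16667, 0.2, 0.15, 0.16111, 0.16111, 0.16111 (working shown to 5 dp, full precision carried).
Each pᵢ log₂ pᵢ term: 0.16667×(-2.58496)=-0.43083, 0.2×(-2.32193)=-0.46439, 0.15×(-2.73697)=-0.41054, 0.16111×(-2.63387)=-0.42435, 0.16111×(-2.63387)=-0.42435, 0.16111×(-2.63387)=-0.42435.
Sum = -2.57880, so H' = 2.579.

2.579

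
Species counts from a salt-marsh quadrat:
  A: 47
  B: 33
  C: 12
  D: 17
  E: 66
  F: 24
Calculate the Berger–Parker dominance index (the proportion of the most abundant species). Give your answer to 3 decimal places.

0.332

Total N = 47+33+12+17+66+24 = 199, so the proportions are 0.23618, 0.16583, 0.0603, 0.08543, 0.33166, 0.1206 (working shown to 5 dp, full precision carried).
The largest proportion is 0.33166, i.e. d = 0.332 to 3 decimal places.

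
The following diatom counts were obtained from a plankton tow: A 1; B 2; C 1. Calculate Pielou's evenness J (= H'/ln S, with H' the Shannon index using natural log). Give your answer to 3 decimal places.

Total N = 1+2+1 = 4, so the proportions are 0.25, 0.5, 0.25 (working shown to 5 dp, full precision carried).
H' = −Σ pᵢ ln pᵢ = −((-0.34657) + (-0.34657) + (-0.34657)) = 1.03972.
With S = 3 species, ln S = 1.09861, so J = 1.03972/1.09861 = 0.94639, i.e. 0.946 to 3 decimal places.

0.946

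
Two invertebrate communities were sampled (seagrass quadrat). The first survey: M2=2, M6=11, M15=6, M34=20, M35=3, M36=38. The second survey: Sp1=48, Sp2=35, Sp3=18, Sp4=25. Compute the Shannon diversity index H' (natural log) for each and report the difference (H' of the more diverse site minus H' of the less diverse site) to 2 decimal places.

The first survey: N=80, proportions 0.025, 0.1375, 0.075, 0.25, 0.0375, 0.475, giving H' = 1.382621 (working shown to 6 dp, full precision carried).
The second survey: N=126, proportions 0.380952, 0.277778, 0.142857, 0.198413, giving H' = 1.322366.
Difference = |1.382621 − 1.322366| = 0.060255, i.e. 0.06 to 2 decimal places.

0.06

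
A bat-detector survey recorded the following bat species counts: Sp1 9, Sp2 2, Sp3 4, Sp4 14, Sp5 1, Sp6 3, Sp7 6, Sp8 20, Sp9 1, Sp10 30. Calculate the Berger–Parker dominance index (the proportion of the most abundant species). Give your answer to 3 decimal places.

0.333

Total N = 9+2+4+14+1+3+6+20+1+30 = 90, so the proportions are 0.1, 0.02222, 0.04444, 0.15556, 0.01111, 0.03333, 0.06667, 0.22222, 0.01111, 0.33333 (working shown to 5 dp, full precision carried).
The largest proportion is 0.33333, i.e. d = 0.333 to 3 decimal places.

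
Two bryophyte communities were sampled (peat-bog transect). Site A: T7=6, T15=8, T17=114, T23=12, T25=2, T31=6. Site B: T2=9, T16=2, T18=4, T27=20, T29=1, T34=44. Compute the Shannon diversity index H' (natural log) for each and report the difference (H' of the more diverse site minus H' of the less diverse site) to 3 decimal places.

0.337

Site A: N=148, proportions 0.0405405, 0.0540541, 0.7702703, 0.0810811, 0.0135135, 0.0405405, giving H' = 0.8805336 (working shown to 7 dp, full precision carried).
Site B: N=80, proportions 0.1125, 0.025, 0.05, 0.25, 0.0125, 0.55, giving H' = 1.2179581.
Difference = |0.8805336 − 1.2179581| = 0.3374245, i.e. 0.337 to 3 decimal places.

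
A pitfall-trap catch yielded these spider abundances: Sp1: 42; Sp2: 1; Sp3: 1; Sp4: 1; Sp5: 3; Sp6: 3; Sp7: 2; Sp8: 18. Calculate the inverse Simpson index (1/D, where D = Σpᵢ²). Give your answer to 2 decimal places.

Total N = 42+1+1+1+3+3+2+18 = 71, so the proportions are 0.59155, 0.01408, 0.01408, 0.01408, 0.04225, 0.04225, 0.02817, 0.25352 (working shown to 5 dp, full precision carried).
D = 0.59155² + 0.01408² + 0.01408² + 0.01408² + 0.04225² + 0.04225² + 0.02817² + 0.25352² = 0.34993 + 0.00020 + 0.00020 + 0.00020 + 0.00179 + 0.00179 + 0.00079 + 0.06427 = 0.41916.
So 1/D = 2.3857, i.e. 2.39 to 2 decimal places.

2.39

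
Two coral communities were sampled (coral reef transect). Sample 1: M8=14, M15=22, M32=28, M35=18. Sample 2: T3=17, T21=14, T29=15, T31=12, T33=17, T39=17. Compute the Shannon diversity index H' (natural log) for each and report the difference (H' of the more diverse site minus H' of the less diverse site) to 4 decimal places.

Sample 1: N=82, proportions 0.170732, 0.268293, 0.341463, 0.219512, giving H' = 1.354547 (working shown to 6 dp, full precision carried).
Sample 2: N=92, proportions 0.184783, 0.152174, 0.163043, 0.130435, 0.184783, 0.184783, giving H' = 1.783959.
Difference = |1.354547 − 1.783959| = 0.429412, i.e. 0.4294 to 4 decimal places.

0.4294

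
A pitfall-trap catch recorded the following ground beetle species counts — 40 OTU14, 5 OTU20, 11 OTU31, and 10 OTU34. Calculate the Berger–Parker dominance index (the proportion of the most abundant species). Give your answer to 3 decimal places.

0.606

Total N = 40+5+11+10 = 66, so the proportions are 0.60606, 0.07576, 0.16667, 0.15152 (working shown to 5 dp, full precision carried).
The largest proportion is 0.60606, i.e. d = 0.606 to 3 decimal places.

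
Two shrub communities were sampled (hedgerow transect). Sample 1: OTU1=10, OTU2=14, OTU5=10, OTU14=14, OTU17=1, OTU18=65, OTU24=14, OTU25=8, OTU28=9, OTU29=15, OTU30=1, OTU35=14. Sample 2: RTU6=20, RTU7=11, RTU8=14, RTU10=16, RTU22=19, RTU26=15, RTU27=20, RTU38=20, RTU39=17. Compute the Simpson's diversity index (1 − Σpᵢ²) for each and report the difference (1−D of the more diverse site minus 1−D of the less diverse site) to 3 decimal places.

Sample 1: N=175, proportions 0.057143, 0.08, 0.057143, 0.08, 0.005714, 0.371429, 0.08, 0.045714, 0.051429, 0.085714, 0.005714, 0.08, giving 1−D = 0.817763 (working shown to 6 dp, full precision carried).
Sample 2: N=152, proportions 0.131579, 0.072368, 0.092105, 0.105263, 0.125, 0.098684, 0.131579, 0.131579, 0.111842, giving 1−D = 0.885388.
Difference = |0.817763 − 0.885388| = 0.067625, i.e. 0.068 to 3 decimal places.

0.068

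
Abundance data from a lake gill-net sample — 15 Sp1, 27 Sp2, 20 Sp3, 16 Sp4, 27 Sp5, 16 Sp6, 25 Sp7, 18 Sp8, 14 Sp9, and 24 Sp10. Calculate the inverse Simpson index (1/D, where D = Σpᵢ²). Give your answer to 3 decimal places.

Total N = 15+27+20+16+27+16+25+18+14+24 = 202, so the proportions are 0.0742574, 0.1336634, 0.0990099, 0.0792079, 0.1336634, 0.0792079, 0.1237624, 0.0891089, 0.0693069, 0.1188119 (working shown to 7 dp, full precision carried).
D = 0.0742574² + 0.1336634² + 0.0990099² + 0.0792079² + 0.1336634² + 0.0792079² + 0.1237624² + 0.0891089² + 0.0693069² + 0.1188119² = 0.0055142 + 0.0178659 + 0.0098030 + 0.0062739 + 0.0178659 + 0.0062739 + 0.0153171 + 0.0079404 + 0.0048035 + 0.0141163 = 0.1057739.
So 1/D = 9.45412, i.e. 9.454 to 3 decimal places.

9.454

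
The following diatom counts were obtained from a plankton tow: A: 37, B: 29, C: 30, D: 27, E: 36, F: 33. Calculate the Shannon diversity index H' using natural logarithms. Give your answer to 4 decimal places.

1.7853

Total N = 37+29+30+27+36+33 = 192, so the proportions are 0.192708, 0.151042, 0.15625, 0.140625, 0.1875, 0.171875 (working shown to 6 dp, full precision carried).
Each pᵢ ln pᵢ term: 0.192708×(-1.646577)=-0.317309, 0.151042×(-1.890200)=-0.285499, 0.15625×(-1.856298)=-0.290047, 0.140625×(-1.961659)=-0.275858, 0.1875×(-1.673976)=-0.313871, 0.171875×(-1.760988)=-0.302670.
Sum = -1.785253, so H' = 1.7853.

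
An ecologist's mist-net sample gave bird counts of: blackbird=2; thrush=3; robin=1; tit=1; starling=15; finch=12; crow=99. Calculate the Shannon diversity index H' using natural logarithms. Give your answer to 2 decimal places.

Total N = 2+3+1+1+15+12+99 = 133, so the proportions are 0.015, 0.0226, 0.0075, 0.0075, 0.1128, 0.0902, 0.7444 (working shown to 4 dp, full precision carried).
Each pᵢ ln pᵢ term: 0.015×(-4.1972)=-0.0631, 0.0226×(-3.7917)=-0.0855, 0.0075×(-4.8903)=-0.0368, 0.0075×(-4.8903)=-0.0368, 0.1128×(-2.1823)=-0.2461, 0.0902×(-2.4054)=-0.2170, 0.7444×(-0.2952)=-0.2198.
Sum = -0.9051, so H' = 0.91.

0.91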